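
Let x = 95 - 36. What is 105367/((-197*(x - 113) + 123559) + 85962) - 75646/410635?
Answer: 26613230331/90404990965 ≈ 0.29438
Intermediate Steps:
x = 59
105367/((-197*(x - 113) + 123559) + 85962) - 75646/410635 = 105367/((-197*(59 - 113) + 123559) + 85962) - 75646/410635 = 105367/((-197*(-54) + 123559) + 85962) - 75646*1/410635 = 105367/((10638 + 123559) + 85962) - 75646/410635 = 105367/(134197 + 85962) - 75646/410635 = 105367/220159 - 75646/410635 = 26613230331/90404990965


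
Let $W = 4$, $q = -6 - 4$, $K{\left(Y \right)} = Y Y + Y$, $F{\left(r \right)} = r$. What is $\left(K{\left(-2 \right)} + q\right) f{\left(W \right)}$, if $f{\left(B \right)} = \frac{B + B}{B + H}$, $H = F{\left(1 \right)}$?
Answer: $- \frac{64}{5} \approx -12.8$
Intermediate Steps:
$H = 1$
$K{\left(Y \right)} = Y + Y^{2}$ ($K{\left(Y \right)} = Y^{2} + Y = Y + Y^{2}$)
$q = -10$ ($q = -6 - 4 = -10$)
$f{\left(B \right)} = \frac{2 B}{1 + B}$ ($f{\left(B \right)} = \frac{B + B}{B + 1} = \frac{2 B}{1 + B}$)
$\left(K{\left(-2 \right)} + q\right) f{\left(W \right)} = \left(- 2 \left(1 - 2\right) - 10\right) 2 \cdot 4 \frac{1}{1 + 4} = \left(\left(-2\right) \left(-1\right) - 10\right) 2 \cdot 4 \cdot \frac{1}{5} = \left(2 - 10\right) 2 \cdot 4 \cdot \frac{1}{5} = \left(-8\right) \frac{8}{5} = - \frac{64}{5}$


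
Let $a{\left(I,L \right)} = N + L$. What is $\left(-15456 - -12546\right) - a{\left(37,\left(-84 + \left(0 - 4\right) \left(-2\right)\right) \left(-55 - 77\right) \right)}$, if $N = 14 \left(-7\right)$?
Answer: $-12844$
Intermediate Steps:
$N = -98$
$a{\left(I,L \right)} = -98 + L$
$\left(-15456 - -12546\right) - a{\left(37,\left(-84 + \left(0 - 4\right) \left(-2\right)\right) \left(-55 - 77\right) \right)} = \left(-15456 - -12546\right) - \left(-98 + \left(-84 + \left(0 - 4\right) \left(-2\right)\right) \left(-55 - 77\right)\right) = \left(-15456 + 12546\right) - \left(-98 + \left(-84 - -8\right) \left(-132\right)\right) = -2910 - \left(-98 + \left(-84 + 8\right) \left(-132\right)\right) = -2910 - \left(-98 - -10032\right) = -2910 - \left(-98 + 10032\right) = -2910 - 9934 = -12844$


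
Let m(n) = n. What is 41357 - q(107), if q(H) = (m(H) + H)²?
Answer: -4439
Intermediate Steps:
q(H) = 4*H² (q(H) = (H + H)² = (2*H)² = 4*H²)
41357 - q(107) = 41357 - 4*107² = 41357 - 4*11449 = 41357 - 1*45796 = 41357 - 45796 = -4439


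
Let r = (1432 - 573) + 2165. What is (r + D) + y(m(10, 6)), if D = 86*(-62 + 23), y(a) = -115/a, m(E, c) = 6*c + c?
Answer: -13975/42 ≈ -332.74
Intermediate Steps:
m(E, c) = 7*c
D = -3354 (D = 86*(-39) = -3354)
r = 3024 (r = 859 + 2165 = 3024)
(r + D) + y(m(10, 6)) = (3024 - 3354) - 115/(7*6) = -330 - 115/42 = -13975/42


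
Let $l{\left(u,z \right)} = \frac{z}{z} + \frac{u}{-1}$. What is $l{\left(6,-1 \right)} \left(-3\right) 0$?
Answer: $0$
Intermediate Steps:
$l{\left(u,z \right)} = 1 - u$ ($l{\left(u,z \right)} = 1 + u \left(-1\right) = 1 - u$)
$l{\left(6,-1 \right)} \left(-3\right) 0 = \left(1 - 6\right) \left(-3\right) 0 = \left(-5\right) \left(-3\right) 0 = 15 \cdot 0 = 0$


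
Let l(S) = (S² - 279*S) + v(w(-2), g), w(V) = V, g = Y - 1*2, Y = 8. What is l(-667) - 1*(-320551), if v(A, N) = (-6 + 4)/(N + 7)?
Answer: 12369927/13 ≈ 9.5153e+5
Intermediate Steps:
g = 6 (g = 8 - 1*2 = 8 - 2 = 6)
v(A, N) = -2/(7 + N)
l(S) = -2/13 + S² - 279*S (l(S) = (S² - 279*S) - 2/(7 + 6) = (S² - 279*S) - 2/13 = -2/13 + S² - 279*S)
l(-667) - 1*(-320551) = (-2/13 + (-667)² - 279*(-667)) - 1*(-320551) = (-2/13 + 444889 + 186093) + 320551 = 8202764/13 + 320551 = 12369927/13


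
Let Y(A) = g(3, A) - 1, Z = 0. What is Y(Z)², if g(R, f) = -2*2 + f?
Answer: 25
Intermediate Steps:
g(R, f) = -4 + f
Y(A) = -5 + A (Y(A) = (-4 + A) - 1 = -5 + A)
Y(Z)² = (-5 + 0)² = (-5)² = 25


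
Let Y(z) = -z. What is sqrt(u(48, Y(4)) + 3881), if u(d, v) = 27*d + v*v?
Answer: 3*sqrt(577) ≈ 72.063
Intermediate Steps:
u(d, v) = v**2 + 27*d (u(d, v) = 27*d + v**2 = v**2 + 27*d)
sqrt(u(48, Y(4)) + 3881) = sqrt(((-1*4)**2 + 27*48) + 3881) = sqrt(((-4)**2 + 1296) + 3881) = sqrt((16 + 1296) + 3881) = sqrt(1312 + 3881) = sqrt(5193) = 3*sqrt(577)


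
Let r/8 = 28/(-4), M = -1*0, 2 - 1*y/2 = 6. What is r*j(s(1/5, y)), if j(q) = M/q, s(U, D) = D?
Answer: 0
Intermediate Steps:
y = -8 (y = 4 - 2*6 = 4 - 12 = -8)
M = 0
j(q) = 0 (j(q) = 0/q = 0)
r = -56 (r = 8*(28/(-4)) = 8*(28*(-1/4)) = 8*(-7) = -56)
r*j(s(1/5, y)) = -56*0 = 0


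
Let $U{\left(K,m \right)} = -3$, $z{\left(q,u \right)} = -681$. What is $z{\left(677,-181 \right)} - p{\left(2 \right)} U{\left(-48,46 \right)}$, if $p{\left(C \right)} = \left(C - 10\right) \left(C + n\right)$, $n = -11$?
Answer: $-465$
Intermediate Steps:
$p{\left(C \right)} = \left(-11 + C\right) \left(-10 + C\right)$ ($p{\left(C \right)} = \left(C - 10\right) \left(C - 11\right) = \left(-10 + C\right) \left(-11 + C\right) = \left(-11 + C\right) \left(-10 + C\right)$)
$z{\left(677,-181 \right)} - p{\left(2 \right)} U{\left(-48,46 \right)} = -681 - \left(110 + 2^{2} - 42\right) \left(-3\right) = -681 - \left(110 + 4 - 42\right) \left(-3\right) = -681 - 72 \left(-3\right) = -681 - -216 = -681 + 216 = -465$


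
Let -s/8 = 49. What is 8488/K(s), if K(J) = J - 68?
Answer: -2122/115 ≈ -18.452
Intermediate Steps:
s = -392 (s = -8*49 = -392)
K(J) = -68 + J
8488/K(s) = 8488/(-68 - 392) = 8488/(-460) = 8488*(-1/460) = -2122/115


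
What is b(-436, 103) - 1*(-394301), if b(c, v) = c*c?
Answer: 584397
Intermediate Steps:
b(c, v) = c²
b(-436, 103) - 1*(-394301) = (-436)² - 1*(-394301) = 190096 + 394301 = 584397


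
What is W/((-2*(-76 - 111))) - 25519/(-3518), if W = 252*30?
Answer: 18070093/657866 ≈ 27.468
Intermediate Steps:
W = 7560
W/((-2*(-76 - 111))) - 25519/(-3518) = 7560/((-2*(-76 - 111))) - 25519/(-3518) = 7560/((-2*(-187))) - 25519*(-1/3518) = 7560/374 + 25519/3518 = 7560*(1/374) + 25519/3518 = 3780/187 + 25519/3518 = 18070093/657866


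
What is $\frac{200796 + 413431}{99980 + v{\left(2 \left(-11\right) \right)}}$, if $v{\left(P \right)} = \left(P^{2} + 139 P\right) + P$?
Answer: $\frac{614227}{97384} \approx 6.3073$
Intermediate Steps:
$v{\left(P \right)} = P^{2} + 140 P$
$\frac{200796 + 413431}{99980 + v{\left(2 \left(-11\right) \right)}} = \frac{200796 + 413431}{99980 + 2 \left(-11\right) \left(140 + 2 \left(-11\right)\right)} = \frac{614227}{99980 - 22 \left(140 - 22\right)} = \frac{614227}{99980 - 2596} = \frac{614227}{97384}$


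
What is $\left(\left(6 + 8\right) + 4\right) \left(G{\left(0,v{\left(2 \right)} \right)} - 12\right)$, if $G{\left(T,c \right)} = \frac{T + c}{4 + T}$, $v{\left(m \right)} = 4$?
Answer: $-198$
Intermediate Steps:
$G{\left(T,c \right)} = \frac{T + c}{4 + T}$
$\left(\left(6 + 8\right) + 4\right) \left(G{\left(0,v{\left(2 \right)} \right)} - 12\right) = \left(\left(6 + 8\right) + 4\right) \left(\frac{0 + 4}{4 + 0} - 12\right) = \left(14 + 4\right) \left(\frac{1}{4} \cdot 4 - 12\right) = 18 \left(\frac{1}{4} \cdot 4 - 12\right) = 18 \left(1 - 12\right) = 18 \left(-11\right) = -198$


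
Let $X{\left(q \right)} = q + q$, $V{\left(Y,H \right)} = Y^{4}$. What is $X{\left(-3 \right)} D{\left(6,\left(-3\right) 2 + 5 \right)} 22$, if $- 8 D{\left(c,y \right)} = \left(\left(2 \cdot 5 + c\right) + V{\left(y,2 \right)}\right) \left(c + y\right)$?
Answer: $\frac{2805}{2} \approx 1402.5$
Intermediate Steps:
$X{\left(q \right)} = 2 q$
$D{\left(c,y \right)} = - \frac{\left(c + y\right) \left(10 + c + y^{4}\right)}{8}$ ($D{\left(c,y \right)} = - \frac{\left(\left(2 \cdot 5 + c\right) + y^{4}\right) \left(c + y\right)}{8} = - \frac{\left(\left(10 + c\right) + y^{4}\right) \left(c + y\right)}{8} = - \frac{\left(10 + c + y^{4}\right) \left(c + y\right)}{8} = - \frac{\left(c + y\right) \left(10 + c + y^{4}\right)}{8}$)
$X{\left(-3 \right)} D{\left(6,\left(-3\right) 2 + 5 \right)} 22 = 2 \left(-3\right) \left(\left(- \frac{5}{4}\right) 6 - \frac{5 \left(\left(-3\right) 2 + 5\right)}{4} - \frac{6^{2}}{8} - \frac{\left(\left(-3\right) 2 + 5\right)^{5}}{8} - \frac{3 \left(\left(-3\right) 2 + 5\right)}{4} - \frac{3 \left(\left(-3\right) 2 + 5\right)^{4}}{4}\right) 22 = - 6 \left(- \frac{15}{2} - \frac{5 \left(-6 + 5\right)}{4} - \frac{9}{2} - \frac{\left(-6 + 5\right)^{5}}{8} - \frac{3 \left(-6 + 5\right)}{4} - \frac{3 \left(-6 + 5\right)^{4}}{4}\right) 22 = - 6 \left(- \frac{15}{2} - - \frac{5}{4} - \frac{9}{2} - \frac{\left(-1\right)^{5}}{8} - \frac{3}{4} \left(-1\right) - \frac{3 \left(-1\right)^{4}}{4}\right) 22 = - 6 \left(- \frac{15}{2} + \frac{5}{4} - \frac{9}{2} - - \frac{1}{8} + \frac{3}{4} - \frac{3}{4} \cdot 1\right) 22 = - 6 \left(- \frac{15}{2} + \frac{5}{4} - \frac{9}{2} + \frac{1}{8} + \frac{3}{4} - \frac{3}{4}\right) 22 = \left(-6\right) \left(- \frac{85}{8}\right) 22 = \frac{255}{4} \cdot 22 = \frac{2805}{2}$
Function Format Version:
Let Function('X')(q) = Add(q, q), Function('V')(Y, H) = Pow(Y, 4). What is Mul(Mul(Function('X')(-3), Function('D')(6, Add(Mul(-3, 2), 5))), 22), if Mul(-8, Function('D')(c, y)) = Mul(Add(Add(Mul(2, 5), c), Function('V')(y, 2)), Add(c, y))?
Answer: Rational(2805, 2) ≈ 1402.5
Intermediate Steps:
Function('X')(q) = Mul(2, q)
Function('D')(c, y) = Mul(Rational(-1, 8), Add(c, y), Add(10, c, Pow(y, 4))) (Function('D')(c, y) = Mul(Rational(-1, 8), Mul(Add(Add(Mul(2, 5), c), Pow(y, 4)), Add(c, y))) = Mul(Rational(-1, 8), Mul(Add(Add(10, c), Pow(y, 4)), Add(c, y))) = Mul(Rational(-1, 8), Mul(Add(10, c, Pow(y, 4)), Add(c, y))) = Mul(Rational(-1, 8), Mul(Add(c, y), Add(10, c, Pow(y, 4)))) = Mul(Rational(-1, 8), Add(c, y), Add(10, c, Pow(y, 4))))
Mul(Mul(Function('X')(-3), Function('D')(6, Add(Mul(-3, 2), 5))), 22) = Mul(Mul(Mul(2, -3), Add(Mul(Rational(-5, 4), 6), Mul(Rational(-5, 4), Add(Mul(-3, 2), 5)), Mul(Rational(-1, 8), Pow(6, 2)), Mul(Rational(-1, 8), Pow(Add(Mul(-3, 2), 5), 5)), Mul(Rational(-1, 8), 6, Add(Mul(-3, 2), 5)), Mul(Rational(-1, 8), 6, Pow(Add(Mul(-3, 2), 5), 4)))), 22) = Mul(Mul(-6, Add(Rational(-15, 2), Mul(Rational(-5, 4), Add(-6, 5)), Mul(Rational(-1, 8), 36), Mul(Rational(-1, 8), Pow(Add(-6, 5), 5)), Mul(Rational(-1, 8), 6, Add(-6, 5)), Mul(Rational(-1, 8), 6, Pow(Add(-6, 5), 4)))), 22) = Mul(Mul(-6, Add(Rational(-15, 2), Mul(Rational(-5, 4), -1), Rational(-9, 2), Mul(Rational(-1, 8), Pow(-1, 5)), Mul(Rational(-1, 8), 6, -1), Mul(Rational(-1, 8), 6, Pow(-1, 4)))), 22) = Mul(Mul(-6, Add(Rational(-15, 2), Rational(5, 4), Rational(-9, 2), Mul(Rational(-1, 8), -1), Rational(3, 4), Mul(Rational(-1, 8), 6, 1))), 22) = Mul(Mul(-6, Add(Rational(-15, 2), Rational(5, 4), Rational(-9, 2), Rational(1, 8), Rational(3, 4), Rational(-3, 4))), 22) = Mul(Mul(-6, Rational(-85, 8)), 22) = Mul(Rational(255, 4), 22) = Rational(2805, 2)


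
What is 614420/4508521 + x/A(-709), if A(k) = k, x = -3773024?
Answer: 17011193561284/3196541389 ≈ 5321.8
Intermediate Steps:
614420/4508521 + x/A(-709) = 614420/4508521 - 3773024/(-709) = 614420*(1/4508521) - 3773024*(-1/709) = 614420/4508521 + 3773024/709 = 17011193561284/3196541389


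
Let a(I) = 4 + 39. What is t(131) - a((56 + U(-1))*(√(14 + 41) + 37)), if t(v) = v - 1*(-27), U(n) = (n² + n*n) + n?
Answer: 115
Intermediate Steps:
U(n) = n + 2*n² (U(n) = (n² + n²) + n = 2*n² + n = n + 2*n²)
a(I) = 43
t(v) = 27 + v (t(v) = v + 27 = 27 + v)
t(131) - a((56 + U(-1))*(√(14 + 41) + 37)) = (27 + 131) - 1*43 = 158 - 43 = 115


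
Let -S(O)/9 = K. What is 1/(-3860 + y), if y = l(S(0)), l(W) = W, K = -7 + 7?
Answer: -1/3860 ≈ -0.00025907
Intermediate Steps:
K = 0
S(O) = 0 (S(O) = -9*0 = 0)
y = 0
1/(-3860 + y) = 1/(-3860 + 0) = 1/(-3860) = -1/3860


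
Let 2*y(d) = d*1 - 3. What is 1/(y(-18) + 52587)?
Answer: 2/105153 ≈ 1.9020e-5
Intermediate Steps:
y(d) = -3/2 + d/2 (y(d) = (d*1 - 3)/2 = (d - 3)/2 = (-3 + d)/2 = -3/2 + d/2)
1/(y(-18) + 52587) = 1/((-3/2 + (½)*(-18)) + 52587) = 1/((-3/2 - 9) + 52587) = 1/(-21/2 + 52587) = 1/(105153/2) = 2/105153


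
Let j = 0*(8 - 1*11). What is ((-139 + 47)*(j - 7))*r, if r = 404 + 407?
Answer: 522284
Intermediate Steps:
r = 811
j = 0 (j = 0*(8 - 11) = 0*(-3) = 0)
((-139 + 47)*(j - 7))*r = ((-139 + 47)*(0 - 7))*811 = -92*(-7)*811 = 644*811 = 522284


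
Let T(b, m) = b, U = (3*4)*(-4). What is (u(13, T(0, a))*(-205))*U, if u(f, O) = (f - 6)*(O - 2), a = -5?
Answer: -137760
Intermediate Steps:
U = -48 (U = 12*(-4) = -48)
u(f, O) = (-6 + f)*(-2 + O)
(u(13, T(0, a))*(-205))*U = ((12 - 6*0 - 2*13 + 0*13)*(-205))*(-48) = ((12 + 0 - 26 + 0)*(-205))*(-48) = -14*(-205)*(-48) = 2870*(-48) = -137760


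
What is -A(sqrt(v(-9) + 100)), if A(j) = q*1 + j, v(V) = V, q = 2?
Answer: -2 - sqrt(91) ≈ -11.539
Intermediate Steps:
A(j) = 2 + j (A(j) = 2*1 + j = 2 + j)
-A(sqrt(v(-9) + 100)) = -(2 + sqrt(-9 + 100)) = -(2 + sqrt(91)) = -2 - sqrt(91)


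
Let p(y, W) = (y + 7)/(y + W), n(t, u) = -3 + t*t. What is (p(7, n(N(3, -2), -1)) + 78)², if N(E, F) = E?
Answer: 1056784/169 ≈ 6253.2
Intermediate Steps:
n(t, u) = -3 + t²
p(y, W) = (7 + y)/(W + y)
(p(7, n(N(3, -2), -1)) + 78)² = ((7 + 7)/((-3 + 3²) + 7) + 78)² = (14/((-3 + 9) + 7) + 78)² = (14/(6 + 7) + 78)² = (14/13 + 78)² = (1028/13)² = 1056784/169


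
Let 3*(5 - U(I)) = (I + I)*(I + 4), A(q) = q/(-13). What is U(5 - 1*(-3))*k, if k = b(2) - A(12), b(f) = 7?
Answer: -6077/13 ≈ -467.46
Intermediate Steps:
A(q) = -q/13 (A(q) = q*(-1/13) = -q/13)
U(I) = 5 - 2*I*(4 + I)/3 (U(I) = 5 - (I + I)*(I + 4)/3 = 5 - 2*I*(4 + I)/3)
k = 103/13 (k = 7 - (-1)*12/13 = 7 - 1*(-12/13) = 7 + 12/13 = 103/13 ≈ 7.9231)
U(5 - 1*(-3))*k = (5 - 8*(5 - 1*(-3))/3 - 2*(5 - 1*(-3))²/3)*(103/13) = (5 - 8*(5 + 3)/3 - 2*(5 + 3)²/3)*(103/13) = (5 - 8/3*8 - ⅔*8²)*(103/13) = (5 - 64/3 - ⅔*64)*(103/13) = (5 - 64/3 - 128/3)*(103/13) = -59*103/13 = -6077/13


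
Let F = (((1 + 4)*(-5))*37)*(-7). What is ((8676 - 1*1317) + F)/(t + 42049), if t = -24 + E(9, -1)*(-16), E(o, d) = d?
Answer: 13834/42041 ≈ 0.32906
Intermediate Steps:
F = 6475 (F = ((5*(-5))*37)*(-7) = -25*37*(-7) = -925*(-7) = 6475)
t = -8 (t = -24 - 1*(-16) = -24 + 16 = -8)
((8676 - 1*1317) + F)/(t + 42049) = ((8676 - 1*1317) + 6475)/(-8 + 42049) = ((8676 - 1317) + 6475)/42041 = (7359 + 6475)*(1/42041) = 13834*(1/42041) = 13834/42041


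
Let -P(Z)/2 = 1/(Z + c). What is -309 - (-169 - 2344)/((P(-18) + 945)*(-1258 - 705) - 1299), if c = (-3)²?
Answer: -737671515/2387276 ≈ -309.00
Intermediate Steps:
c = 9
P(Z) = -2/(9 + Z) (P(Z) = -2/(Z + 9) = -2/(9 + Z))
-309 - (-169 - 2344)/((P(-18) + 945)*(-1258 - 705) - 1299) = -309 - (-169 - 2344)/((-2/(9 - 18) + 945)*(-1258 - 705) - 1299) = -309 - (-2513)/((-2/(-9) + 945)*(-1963) - 1299) = -309 - (-2513)/((-2*(-⅑) + 945)*(-1963) - 1299) = -309 - (-2513)/((2/9 + 945)*(-1963) - 1299) = -309 - (-2513)/((8507/9)*(-1963) - 1299) = -309 - (-2513)/(-16699241/9 - 1299) = -309 - (-2513)/(-16710932/9) = -309 - (-2513)*(-9)/16710932 = -309 - 1*3231/2387276 = -309 - 3231/2387276 = -737671515/2387276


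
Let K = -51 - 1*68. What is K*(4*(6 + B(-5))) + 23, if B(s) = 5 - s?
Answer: -7593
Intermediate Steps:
K = -119 (K = -51 - 68 = -119)
K*(4*(6 + B(-5))) + 23 = -476*(6 + (5 - 1*(-5))) + 23 = -476*(6 + (5 + 5)) + 23 = -476*(6 + 10) + 23 = -476*16 + 23 = -119*64 + 23 = -7616 + 23 = -7593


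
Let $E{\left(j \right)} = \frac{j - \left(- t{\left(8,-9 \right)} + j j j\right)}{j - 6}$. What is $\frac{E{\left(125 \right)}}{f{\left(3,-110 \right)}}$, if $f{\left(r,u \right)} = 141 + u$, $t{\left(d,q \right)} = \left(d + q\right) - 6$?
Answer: $- \frac{279001}{527} \approx -529.41$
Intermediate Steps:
$t{\left(d,q \right)} = -6 + d + q$
$E{\left(j \right)} = \frac{-7 + j - j^{3}}{-6 + j}$ ($E{\left(j \right)} = \frac{j - \left(7 + j j j\right)}{j - 6} = \frac{j - \left(7 + j^{2} j\right)}{-6 + j} = \frac{j - \left(7 + j^{3}\right)}{-6 + j} = \frac{-7 + j - j^{3}}{-6 + j}$)
$\frac{E{\left(125 \right)}}{f{\left(3,-110 \right)}} = \frac{\frac{1}{-6 + 125} \left(-7 + 125 - 125^{3}\right)}{141 - 110} = \frac{\frac{1}{119} \left(-7 + 125 - 1953125\right)}{31} = \frac{-7 + 125 - 1953125}{119} \cdot \frac{1}{31} = \frac{1}{119} \left(-1953007\right) \frac{1}{31} = \left(- \frac{279001}{17}\right) \frac{1}{31} = - \frac{279001}{527}$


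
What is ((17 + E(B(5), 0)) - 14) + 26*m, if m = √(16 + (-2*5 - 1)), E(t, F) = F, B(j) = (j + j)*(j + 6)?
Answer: 3 + 26*√5 ≈ 61.138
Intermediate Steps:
B(j) = 2*j*(6 + j) (B(j) = (2*j)*(6 + j) = 2*j*(6 + j))
m = √5 (m = √(16 + (-10 - 1)) = √(16 - 11) = √5 ≈ 2.2361)
((17 + E(B(5), 0)) - 14) + 26*m = ((17 + 0) - 14) + 26*√5 = (17 - 14) + 26*√5 = 3 + 26*√5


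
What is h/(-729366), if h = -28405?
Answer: 28405/729366 ≈ 0.038945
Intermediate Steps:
h/(-729366) = -28405/(-729366) = -28405*(-1/729366) = 28405/729366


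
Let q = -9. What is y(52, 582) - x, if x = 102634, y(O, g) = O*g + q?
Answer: -72379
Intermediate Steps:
y(O, g) = -9 + O*g (y(O, g) = O*g - 9 = -9 + O*g)
y(52, 582) - x = (-9 + 52*582) - 1*102634 = (-9 + 30264) - 102634 = 30255 - 102634 = -72379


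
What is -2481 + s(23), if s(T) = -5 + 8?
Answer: -2478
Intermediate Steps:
s(T) = 3
-2481 + s(23) = -2481 + 3 = -2478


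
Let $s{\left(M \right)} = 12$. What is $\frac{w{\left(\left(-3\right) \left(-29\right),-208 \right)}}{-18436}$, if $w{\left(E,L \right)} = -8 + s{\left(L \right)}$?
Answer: $- \frac{1}{4609} \approx -0.00021697$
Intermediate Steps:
$w{\left(E,L \right)} = 4$ ($w{\left(E,L \right)} = -8 + 12 = 4$)
$\frac{w{\left(\left(-3\right) \left(-29\right),-208 \right)}}{-18436} = \frac{4}{-18436} = 4 \left(- \frac{1}{18436}\right) = - \frac{1}{4609}$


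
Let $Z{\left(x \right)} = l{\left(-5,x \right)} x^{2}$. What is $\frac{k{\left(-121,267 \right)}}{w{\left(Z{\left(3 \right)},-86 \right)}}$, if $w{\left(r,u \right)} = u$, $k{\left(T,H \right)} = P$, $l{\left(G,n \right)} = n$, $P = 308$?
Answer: $- \frac{154}{43} \approx -3.5814$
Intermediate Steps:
$k{\left(T,H \right)} = 308$
$Z{\left(x \right)} = x^{3}$ ($Z{\left(x \right)} = x x^{2} = x^{3}$)
$\frac{k{\left(-121,267 \right)}}{w{\left(Z{\left(3 \right)},-86 \right)}} = \frac{308}{-86} = 308 \left(- \frac{1}{86}\right) = - \frac{154}{43}$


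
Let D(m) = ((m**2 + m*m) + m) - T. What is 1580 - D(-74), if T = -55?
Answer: -9353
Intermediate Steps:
D(m) = 55 + m + 2*m**2 (D(m) = ((m**2 + m*m) + m) - 1*(-55) = ((m**2 + m**2) + m) + 55 = (2*m**2 + m) + 55 = (m + 2*m**2) + 55 = 55 + m + 2*m**2)
1580 - D(-74) = 1580 - (55 - 74 + 2*(-74)**2) = 1580 - (55 - 74 + 2*5476) = 1580 - (55 - 74 + 10952) = 1580 - 1*10933 = 1580 - 10933 = -9353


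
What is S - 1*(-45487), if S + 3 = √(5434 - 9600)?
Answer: 45484 + I*√4166 ≈ 45484.0 + 64.545*I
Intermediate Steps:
S = -3 + I*√4166 (S = -3 + √(5434 - 9600) = -3 + √(-4166) = -3 + I*√4166 ≈ -3.0 + 64.545*I)
S - 1*(-45487) = (-3 + I*√4166) - 1*(-45487) = (-3 + I*√4166) + 45487 = 45484 + I*√4166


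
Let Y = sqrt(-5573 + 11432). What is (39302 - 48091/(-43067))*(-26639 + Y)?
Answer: -45090964870675/43067 + 5078001975*sqrt(651)/43067 ≈ -1.0440e+9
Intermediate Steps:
Y = 3*sqrt(651) (Y = sqrt(5859) = 3*sqrt(651) ≈ 76.544)
(39302 - 48091/(-43067))*(-26639 + Y) = (39302 - 48091/(-43067))*(-26639 + 3*sqrt(651)) = (39302 - 48091*(-1/43067))*(-26639 + 3*sqrt(651)) = (39302 + 48091/43067)*(-26639 + 3*sqrt(651)) = 1692667325*(-26639 + 3*sqrt(651))/43067 = -45090964870675/43067 + 5078001975*sqrt(651)/43067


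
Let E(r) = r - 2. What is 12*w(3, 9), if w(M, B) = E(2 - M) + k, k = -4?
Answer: -84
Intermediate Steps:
E(r) = -2 + r
w(M, B) = -4 - M (w(M, B) = (-2 + (2 - M)) - 4 = -M - 4 = -4 - M)
12*w(3, 9) = 12*(-4 - 1*3) = 12*(-4 - 3) = 12*(-7) = -84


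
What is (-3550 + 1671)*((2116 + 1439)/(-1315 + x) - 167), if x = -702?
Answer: 639600326/2017 ≈ 3.1711e+5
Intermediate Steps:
(-3550 + 1671)*((2116 + 1439)/(-1315 + x) - 167) = (-3550 + 1671)*((2116 + 1439)/(-1315 - 702) - 167) = -1879*(3555/(-2017) - 167) = -1879*(3555*(-1/2017) - 167) = -1879*(-3555/2017 - 167) = -1879*(-340394/2017) = 639600326/2017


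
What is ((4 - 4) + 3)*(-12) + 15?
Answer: -21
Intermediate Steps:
((4 - 4) + 3)*(-12) + 15 = (0 + 3)*(-12) + 15 = 3*(-12) + 15 = -36 + 15 = -21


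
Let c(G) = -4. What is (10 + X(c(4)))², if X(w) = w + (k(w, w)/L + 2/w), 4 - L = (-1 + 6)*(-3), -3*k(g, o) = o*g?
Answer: 354025/12996 ≈ 27.241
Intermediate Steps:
k(g, o) = -g*o/3 (k(g, o) = -o*g/3 = -g*o/3)
L = 19 (L = 4 - (-1 + 6)*(-3) = 4 - 5*(-3) = 4 - 1*(-15) = 4 + 15 = 19)
X(w) = w + 2/w - w²/57 (X(w) = w + (-w*w/3/19 + 2/w) = w + (-w²/3*(1/19) + 2/w) = w + (-w²/57 + 2/w) = w + (2/w - w²/57) = w + 2/w - w²/57)
(10 + X(c(4)))² = (10 + (-4 + 2/(-4) - 1/57*(-4)²))² = (10 + (-4 + 2*(-¼) - 1/57*16))² = (10 + (-4 - ½ - 16/57))² = (10 - 545/114)² = (595/114)² = 354025/12996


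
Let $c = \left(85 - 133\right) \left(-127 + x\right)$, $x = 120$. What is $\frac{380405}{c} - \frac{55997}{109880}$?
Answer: $\frac{5222510801}{4614960} \approx 1131.6$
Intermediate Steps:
$c = 336$ ($c = \left(85 - 133\right) \left(-127 + 120\right) = \left(85 - 133\right) \left(-7\right) = \left(-48\right) \left(-7\right) = 336$)
$\frac{380405}{c} - \frac{55997}{109880} = \frac{380405}{336} - \frac{55997}{109880} = \frac{5222510801}{4614960}$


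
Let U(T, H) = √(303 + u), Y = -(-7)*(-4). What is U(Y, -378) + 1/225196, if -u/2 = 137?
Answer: 1/225196 + √29 ≈ 5.3852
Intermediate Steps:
u = -274 (u = -2*137 = -274)
Y = -28 (Y = -1*28 = -28)
U(T, H) = √29 (U(T, H) = √(303 - 274) = √29)
U(Y, -378) + 1/225196 = √29 + 1/225196 = 1/225196 + √29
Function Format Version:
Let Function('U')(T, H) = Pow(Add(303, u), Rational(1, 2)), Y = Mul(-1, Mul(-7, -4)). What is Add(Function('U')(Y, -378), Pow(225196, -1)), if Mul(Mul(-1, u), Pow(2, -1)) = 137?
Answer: Add(Rational(1, 225196), Pow(29, Rational(1, 2))) ≈ 5.3852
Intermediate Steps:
u = -274 (u = Mul(-2, 137) = -274)
Y = -28 (Y = Mul(-1, 28) = -28)
Function('U')(T, H) = Pow(29, Rational(1, 2)) (Function('U')(T, H) = Pow(Add(303, -274), Rational(1, 2)) = Pow(29, Rational(1, 2)))
Add(Function('U')(Y, -378), Pow(225196, -1)) = Add(Pow(29, Rational(1, 2)), Pow(225196, -1)) = Add(Pow(29, Rational(1, 2)), Rational(1, 225196)) = Add(Rational(1, 225196), Pow(29, Rational(1, 2)))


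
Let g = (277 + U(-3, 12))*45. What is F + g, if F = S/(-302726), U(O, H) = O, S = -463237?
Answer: 3733074817/302726 ≈ 12332.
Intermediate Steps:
F = 463237/302726 (F = -463237/(-302726) = -463237*(-1/302726) = 463237/302726 ≈ 1.5302)
g = 12330 (g = (277 - 3)*45 = 274*45 = 12330)
F + g = 463237/302726 + 12330 = 3733074817/302726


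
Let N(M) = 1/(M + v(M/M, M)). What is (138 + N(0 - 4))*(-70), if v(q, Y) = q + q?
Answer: -9625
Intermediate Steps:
v(q, Y) = 2*q
N(M) = 1/(2 + M) (N(M) = 1/(M + 2*(M/M)) = 1/(M + 2*1) = 1/(M + 2) = 1/(2 + M))
(138 + N(0 - 4))*(-70) = (138 + 1/(2 + (0 - 4)))*(-70) = (138 + 1/(2 - 4))*(-70) = (138 + 1/(-2))*(-70) = (138 - ½)*(-70) = (275/2)*(-70) = -9625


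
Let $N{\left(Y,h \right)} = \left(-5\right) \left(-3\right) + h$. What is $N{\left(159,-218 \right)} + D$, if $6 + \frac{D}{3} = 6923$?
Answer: $20548$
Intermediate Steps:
$D = 20751$ ($D = -18 + 3 \cdot 6923 = -18 + 20769 = 20751$)
$N{\left(Y,h \right)} = 15 + h$
$N{\left(159,-218 \right)} + D = \left(15 - 218\right) + 20751 = -203 + 20751 = 20548$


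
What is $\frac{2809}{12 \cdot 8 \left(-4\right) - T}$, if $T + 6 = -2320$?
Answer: $\frac{2809}{1942} \approx 1.4464$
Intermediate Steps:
$T = -2326$ ($T = -6 - 2320 = -2326$)
$\frac{2809}{12 \cdot 8 \left(-4\right) - T} = \frac{2809}{12 \cdot 8 \left(-4\right) - -2326} = \frac{2809}{96 \left(-4\right) + 2326} = \frac{2809}{-384 + 2326} = \frac{2809}{1942}$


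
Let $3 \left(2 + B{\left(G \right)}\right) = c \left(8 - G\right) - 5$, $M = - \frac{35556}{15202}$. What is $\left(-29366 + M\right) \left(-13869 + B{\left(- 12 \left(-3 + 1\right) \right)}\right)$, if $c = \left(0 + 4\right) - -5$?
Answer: $\frac{9322478806928}{22803} \approx 4.0883 \cdot 10^{8}$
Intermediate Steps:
$c = 9$ ($c = 4 + 5 = 9$)
$M = - \frac{17778}{7601}$ ($M = \left(-35556\right) \frac{1}{15202} = - \frac{17778}{7601} \approx -2.3389$)
$B{\left(G \right)} = \frac{61}{3} - 3 G$ ($B{\left(G \right)} = -2 + \frac{9 \left(8 - G\right) - 5}{3} = -2 + \frac{\left(72 - 9 G\right) - 5}{3} = -2 + \frac{67 - 9 G}{3} = -2 - \left(- \frac{67}{3} + 3 G\right) = \frac{61}{3} - 3 G$)
$\left(-29366 + M\right) \left(-13869 + B{\left(- 12 \left(-3 + 1\right) \right)}\right) = \left(-29366 - \frac{17778}{7601}\right) \left(-13869 + \left(\frac{61}{3} - 3 \left(- 12 \left(-3 + 1\right)\right)\right)\right) = - \frac{223228744 \left(-13869 + \left(\frac{61}{3} - 3 \left(\left(-12\right) \left(-2\right)\right)\right)\right)}{7601} = - \frac{223228744 \left(-13869 + \left(\frac{61}{3} - 72\right)\right)}{7601} = - \frac{223228744 \left(-13869 - \frac{155}{3}\right)}{7601} = \left(- \frac{223228744}{7601}\right) \left(- \frac{41762}{3}\right) = \frac{9322478806928}{22803}$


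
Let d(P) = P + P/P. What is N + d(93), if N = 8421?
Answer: 8515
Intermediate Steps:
d(P) = 1 + P (d(P) = P + 1 = 1 + P)
N + d(93) = 8421 + (1 + 93) = 8421 + 94 = 8515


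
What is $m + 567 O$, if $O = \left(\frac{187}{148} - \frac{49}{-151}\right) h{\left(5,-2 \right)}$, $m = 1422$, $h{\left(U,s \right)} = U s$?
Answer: $- \frac{84721887}{11174} \approx -7582.1$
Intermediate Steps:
$O = - \frac{177445}{11174}$ ($O = \left(\frac{187}{148} - \frac{49}{-151}\right) 5 \left(-2\right) = \left(187 \cdot \frac{1}{148} - - \frac{49}{151}\right) \left(-10\right) = \left(\frac{187}{148} + \frac{49}{151}\right) \left(-10\right) = \frac{35489}{22348} \left(-10\right) = - \frac{177445}{11174} \approx -15.88$)
$m + 567 O = 1422 + 567 \left(- \frac{177445}{11174}\right) = 1422 - \frac{100611315}{11174} = - \frac{84721887}{11174}$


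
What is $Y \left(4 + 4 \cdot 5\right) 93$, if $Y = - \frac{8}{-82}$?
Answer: $\frac{8928}{41} \approx 217.76$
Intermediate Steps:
$Y = \frac{4}{41}$ ($Y = \left(-8\right) \left(- \frac{1}{82}\right) = \frac{4}{41} \approx 0.097561$)
$Y \left(4 + 4 \cdot 5\right) 93 = \frac{4 \left(4 + 4 \cdot 5\right)}{41} \cdot 93 = \frac{4 \left(4 + 20\right)}{41} \cdot 93 = \frac{4}{41} \cdot 24 \cdot 93 = \frac{96}{41} \cdot 93 = \frac{8928}{41}$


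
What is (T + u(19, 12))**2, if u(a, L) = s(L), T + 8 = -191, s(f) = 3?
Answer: 38416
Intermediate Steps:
T = -199 (T = -8 - 191 = -199)
u(a, L) = 3
(T + u(19, 12))**2 = (-199 + 3)**2 = (-196)**2 = 38416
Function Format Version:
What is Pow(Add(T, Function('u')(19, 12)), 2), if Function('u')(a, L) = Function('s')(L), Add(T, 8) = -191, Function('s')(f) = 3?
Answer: 38416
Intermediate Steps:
T = -199 (T = Add(-8, -191) = -199)
Function('u')(a, L) = 3
Pow(Add(T, Function('u')(19, 12)), 2) = Pow(Add(-199, 3), 2) = Pow(-196, 2) = 38416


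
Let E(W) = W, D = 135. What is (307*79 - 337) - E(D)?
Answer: 23781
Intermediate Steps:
(307*79 - 337) - E(D) = (307*79 - 337) - 1*135 = (24253 - 337) - 135 = 23916 - 135 = 23781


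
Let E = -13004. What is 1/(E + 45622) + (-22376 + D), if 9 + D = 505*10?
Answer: -565433029/32618 ≈ -17335.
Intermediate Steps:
D = 5041 (D = -9 + 505*10 = -9 + 5050 = 5041)
1/(E + 45622) + (-22376 + D) = 1/(-13004 + 45622) + (-22376 + 5041) = 1/32618 - 17335 = -565433029/32618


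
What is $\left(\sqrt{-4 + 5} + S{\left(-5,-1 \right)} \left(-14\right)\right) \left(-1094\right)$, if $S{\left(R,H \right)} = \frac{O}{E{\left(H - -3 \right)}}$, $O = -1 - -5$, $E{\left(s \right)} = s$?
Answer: $29538$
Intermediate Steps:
$O = 4$ ($O = -1 + 5 = 4$)
$S{\left(R,H \right)} = \frac{4}{3 + H}$ ($S{\left(R,H \right)} = \frac{4}{H - -3} = \frac{4}{H + 3} = \frac{4}{3 + H}$)
$\left(\sqrt{-4 + 5} + S{\left(-5,-1 \right)} \left(-14\right)\right) \left(-1094\right) = \left(\sqrt{-4 + 5} + \frac{4}{3 - 1} \left(-14\right)\right) \left(-1094\right) = \left(\sqrt{1} + \frac{4}{2} \left(-14\right)\right) \left(-1094\right) = \left(1 + 4 \cdot \frac{1}{2} \left(-14\right)\right) \left(-1094\right) = \left(1 + 2 \left(-14\right)\right) \left(-1094\right) = \left(1 - 28\right) \left(-1094\right) = \left(-27\right) \left(-1094\right) = 29538$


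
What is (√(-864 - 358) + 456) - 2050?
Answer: -1594 + I*√1222 ≈ -1594.0 + 34.957*I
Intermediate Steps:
(√(-864 - 358) + 456) - 2050 = (√(-1222) + 456) - 2050 = (I*√1222 + 456) - 2050 = (456 + I*√1222) - 2050 = -1594 + I*√1222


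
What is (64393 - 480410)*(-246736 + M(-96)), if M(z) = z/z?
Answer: 102645954495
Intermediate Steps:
M(z) = 1
(64393 - 480410)*(-246736 + M(-96)) = (64393 - 480410)*(-246736 + 1) = -416017*(-246735) = 102645954495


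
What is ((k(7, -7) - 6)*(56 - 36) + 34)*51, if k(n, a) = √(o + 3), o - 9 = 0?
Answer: -4386 + 2040*√3 ≈ -852.62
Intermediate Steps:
o = 9 (o = 9 + 0 = 9)
k(n, a) = 2*√3 (k(n, a) = √(9 + 3) = √12 = 2*√3)
((k(7, -7) - 6)*(56 - 36) + 34)*51 = ((2*√3 - 6)*(56 - 36) + 34)*51 = ((-6 + 2*√3)*20 + 34)*51 = ((-120 + 40*√3) + 34)*51 = (-86 + 40*√3)*51 = -4386 + 2040*√3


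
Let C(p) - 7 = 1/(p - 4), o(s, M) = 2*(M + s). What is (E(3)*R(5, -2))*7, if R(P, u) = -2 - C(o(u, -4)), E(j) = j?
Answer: -3003/16 ≈ -187.69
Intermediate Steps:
o(s, M) = 2*M + 2*s
C(p) = 7 + 1/(-4 + p) (C(p) = 7 + 1/(p - 4) = 7 + 1/(-4 + p))
R(P, u) = -2 - (-83 + 14*u)/(-12 + 2*u) (R(P, u) = -2 - (-27 + 7*(2*(-4) + 2*u))/(-4 + (2*(-4) + 2*u)) = -2 - (-27 + 7*(-8 + 2*u))/(-4 + (-8 + 2*u)) = -2 - (-27 + (-56 + 14*u))/(-12 + 2*u) = -2 - (-83 + 14*u)/(-12 + 2*u))
(E(3)*R(5, -2))*7 = (3*((107 - 18*(-2))/(2*(-6 - 2))))*7 = (3*((½)*(107 + 36)/(-8)))*7 = (3*((½)*(-⅛)*143))*7 = (3*(-143/16))*7 = -429/16*7 = -3003/16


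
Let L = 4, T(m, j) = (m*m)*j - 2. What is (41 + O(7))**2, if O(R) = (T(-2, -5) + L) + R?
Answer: 900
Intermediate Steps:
T(m, j) = -2 + j*m**2 (T(m, j) = m**2*j - 2 = j*m**2 - 2 = -2 + j*m**2)
O(R) = -18 + R (O(R) = ((-2 - 5*(-2)**2) + 4) + R = ((-2 - 5*4) + 4) + R = ((-2 - 20) + 4) + R = (-22 + 4) + R = -18 + R)
(41 + O(7))**2 = (41 + (-18 + 7))**2 = (41 - 11)**2 = 30**2 = 900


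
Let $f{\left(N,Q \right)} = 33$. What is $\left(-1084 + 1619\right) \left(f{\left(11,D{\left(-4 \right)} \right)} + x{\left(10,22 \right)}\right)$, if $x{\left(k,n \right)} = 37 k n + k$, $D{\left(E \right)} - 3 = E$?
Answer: $4377905$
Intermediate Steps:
$D{\left(E \right)} = 3 + E$
$x{\left(k,n \right)} = k + 37 k n$ ($x{\left(k,n \right)} = 37 k n + k = k + 37 k n$)
$\left(-1084 + 1619\right) \left(f{\left(11,D{\left(-4 \right)} \right)} + x{\left(10,22 \right)}\right) = \left(-1084 + 1619\right) \left(33 + 10 \left(1 + 37 \cdot 22\right)\right) = 535 \left(33 + 10 \left(1 + 814\right)\right) = 535 \left(33 + 10 \cdot 815\right) = 535 \left(33 + 8150\right) = 535 \cdot 8183 = 4377905$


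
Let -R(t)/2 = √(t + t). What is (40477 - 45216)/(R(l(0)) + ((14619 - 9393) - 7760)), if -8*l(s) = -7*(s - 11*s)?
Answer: 677/362 ≈ 1.8702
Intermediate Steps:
l(s) = -35*s/4 (l(s) = -(-7)*(s - 11*s)/8 = -(-7)*(-10*s)/8 = -35*s/4)
R(t) = -2*√2*√t (R(t) = -2*√(t + t) = -2*√2*√t)
(40477 - 45216)/(R(l(0)) + ((14619 - 9393) - 7760)) = (40477 - 45216)/(-2*√2*√(-35/4*0) + ((14619 - 9393) - 7760)) = -4739/(-2*√2*√0 + (5226 - 7760)) = -4739/(-2*√2*0 - 2534) = -4739/(0 - 2534) = -4739/(-2534) = -4739*(-1/2534) = 677/362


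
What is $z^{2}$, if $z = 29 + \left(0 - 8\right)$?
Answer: $441$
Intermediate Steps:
$z = 21$ ($z = 29 + \left(0 - 8\right) = 29 - 8 = 21$)
$z^{2} = 21^{2} = 441$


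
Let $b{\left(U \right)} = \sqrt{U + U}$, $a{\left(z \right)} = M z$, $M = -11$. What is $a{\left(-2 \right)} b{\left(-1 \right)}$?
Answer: $22 i \sqrt{2} \approx 31.113 i$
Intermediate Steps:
$a{\left(z \right)} = - 11 z$
$b{\left(U \right)} = \sqrt{2} \sqrt{U}$ ($b{\left(U \right)} = \sqrt{2 U} = \sqrt{2} \sqrt{U}$)
$a{\left(-2 \right)} b{\left(-1 \right)} = \left(-11\right) \left(-2\right) \sqrt{2} \sqrt{-1} = 22 \sqrt{2} i = 22 i \sqrt{2}$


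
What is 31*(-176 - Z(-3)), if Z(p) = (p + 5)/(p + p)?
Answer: -16337/3 ≈ -5445.7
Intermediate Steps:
Z(p) = (5 + p)/(2*p) (Z(p) = (5 + p)/((2*p)) = (5 + p)*(1/(2*p)) = (5 + p)/(2*p))
31*(-176 - Z(-3)) = 31*(-176 - (5 - 3)/(2*(-3))) = 31*(-176 - (-1)*2/(2*3)) = 31*(-176 - 1*(-⅓)) = 31*(-176 + ⅓) = 31*(-527/3) = -16337/3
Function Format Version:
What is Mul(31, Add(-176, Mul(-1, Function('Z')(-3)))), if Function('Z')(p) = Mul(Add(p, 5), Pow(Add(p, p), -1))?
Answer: Rational(-16337, 3) ≈ -5445.7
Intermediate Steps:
Function('Z')(p) = Mul(Rational(1, 2), Pow(p, -1), Add(5, p)) (Function('Z')(p) = Mul(Add(5, p), Pow(Mul(2, p), -1)) = Mul(Add(5, p), Mul(Rational(1, 2), Pow(p, -1))) = Mul(Rational(1, 2), Pow(p, -1), Add(5, p)))
Mul(31, Add(-176, Mul(-1, Function('Z')(-3)))) = Mul(31, Add(-176, Mul(-1, Mul(Rational(1, 2), Pow(-3, -1), Add(5, -3))))) = Mul(31, Add(-176, Mul(-1, Mul(Rational(1, 2), Rational(-1, 3), 2)))) = Mul(31, Add(-176, Mul(-1, Rational(-1, 3)))) = Mul(31, Add(-176, Rational(1, 3))) = Mul(31, Rational(-527, 3)) = Rational(-16337, 3)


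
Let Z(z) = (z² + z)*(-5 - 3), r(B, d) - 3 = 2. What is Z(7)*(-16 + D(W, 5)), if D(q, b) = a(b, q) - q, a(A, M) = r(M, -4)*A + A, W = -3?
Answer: -7616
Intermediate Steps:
r(B, d) = 5 (r(B, d) = 3 + 2 = 5)
a(A, M) = 6*A (a(A, M) = 5*A + A = 6*A)
Z(z) = -8*z - 8*z² (Z(z) = (z + z²)*(-8) = -8*z - 8*z²)
D(q, b) = -q + 6*b (D(q, b) = 6*b - q = -q + 6*b)
Z(7)*(-16 + D(W, 5)) = (-8*7*(1 + 7))*(-16 + (-1*(-3) + 6*5)) = (-8*7*8)*(-16 + (3 + 30)) = -448*(-16 + 33) = -448*17 = -7616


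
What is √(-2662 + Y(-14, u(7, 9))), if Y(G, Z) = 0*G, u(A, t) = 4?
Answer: 11*I*√22 ≈ 51.595*I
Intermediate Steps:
Y(G, Z) = 0
√(-2662 + Y(-14, u(7, 9))) = √(-2662 + 0) = √(-2662) = 11*I*√22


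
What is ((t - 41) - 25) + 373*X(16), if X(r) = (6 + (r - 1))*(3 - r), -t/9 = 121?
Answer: -102984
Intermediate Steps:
t = -1089 (t = -9*121 = -1089)
X(r) = (3 - r)*(5 + r) (X(r) = (6 + (-1 + r))*(3 - r) = (5 + r)*(3 - r) = (3 - r)*(5 + r))
((t - 41) - 25) + 373*X(16) = ((-1089 - 41) - 25) + 373*(15 - 1*16² - 2*16) = (-1130 - 25) + 373*(15 - 1*256 - 32) = -1155 + 373*(15 - 256 - 32) = -1155 + 373*(-273) = -1155 - 101829 = -102984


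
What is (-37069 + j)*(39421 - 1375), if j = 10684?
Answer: -1003843710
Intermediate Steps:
(-37069 + j)*(39421 - 1375) = (-37069 + 10684)*(39421 - 1375) = -26385*38046 = -1003843710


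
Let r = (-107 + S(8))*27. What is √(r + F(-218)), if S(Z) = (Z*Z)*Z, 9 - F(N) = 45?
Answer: 3*√1211 ≈ 104.40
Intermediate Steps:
F(N) = -36 (F(N) = 9 - 1*45 = 9 - 45 = -36)
S(Z) = Z³ (S(Z) = Z²*Z = Z³)
r = 10935 (r = (-107 + 8³)*27 = (-107 + 512)*27 = 405*27 = 10935)
√(r + F(-218)) = √(10935 - 36) = √10899 = 3*√1211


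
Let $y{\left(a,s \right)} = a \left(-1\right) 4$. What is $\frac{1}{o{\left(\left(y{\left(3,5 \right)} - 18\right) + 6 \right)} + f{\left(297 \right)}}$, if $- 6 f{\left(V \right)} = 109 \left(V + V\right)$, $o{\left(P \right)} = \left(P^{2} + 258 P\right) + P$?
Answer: $- \frac{1}{16431} \approx -6.0861 \cdot 10^{-5}$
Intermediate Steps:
$y{\left(a,s \right)} = - 4 a$ ($y{\left(a,s \right)} = - a 4 = - 4 a$)
$o{\left(P \right)} = P^{2} + 259 P$
$f{\left(V \right)} = - \frac{109 V}{3}$ ($f{\left(V \right)} = - \frac{109 \left(V + V\right)}{6} = - \frac{109 \cdot 2 V}{6} = - \frac{218 V}{6} = - \frac{109 V}{3}$)
$\frac{1}{o{\left(\left(y{\left(3,5 \right)} - 18\right) + 6 \right)} + f{\left(297 \right)}} = \frac{1}{\left(\left(\left(-4\right) 3 - 18\right) + 6\right) \left(259 + \left(\left(\left(-4\right) 3 - 18\right) + 6\right)\right) - 10791} = \frac{1}{\left(\left(-12 - 18\right) + 6\right) \left(259 + \left(\left(-12 - 18\right) + 6\right)\right) - 10791} = \frac{1}{\left(-30 + 6\right) \left(259 + \left(-30 + 6\right)\right) - 10791} = \frac{1}{- 24 \left(259 - 24\right) - 10791} = \frac{1}{\left(-24\right) 235 - 10791} = \frac{1}{-5640 - 10791} = \frac{1}{-16431} = - \frac{1}{16431}$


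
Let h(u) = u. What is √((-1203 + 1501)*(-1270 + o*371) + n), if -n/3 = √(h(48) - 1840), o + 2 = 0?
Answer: 2*√(-149894 - 12*I*√7) ≈ 0.082005 - 774.32*I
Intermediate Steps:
o = -2 (o = -2 + 0 = -2)
n = -48*I*√7 (n = -3*√(48 - 1840) = -48*I*√7 ≈ -127.0*I)
√((-1203 + 1501)*(-1270 + o*371) + n) = √((-1203 + 1501)*(-1270 - 2*371) - 48*I*√7) = √(298*(-1270 - 742) - 48*I*√7) = √(298*(-2012) - 48*I*√7) = √(-599576 - 48*I*√7)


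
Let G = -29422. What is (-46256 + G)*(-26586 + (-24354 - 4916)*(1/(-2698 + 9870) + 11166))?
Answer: 44351224357349289/1793 ≈ 2.4736e+13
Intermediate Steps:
(-46256 + G)*(-26586 + (-24354 - 4916)*(1/(-2698 + 9870) + 11166)) = (-46256 - 29422)*(-26586 + (-24354 - 4916)*(1/(-2698 + 9870) + 11166)) = -75678*(-26586 - 29270*(1/7172 + 11166)) = -75678*(-26586 - 29270*80082553/7172) = -75678*(-26586 - 1172008163155/3586) = -75678*(-1172103500551/3586) = 44351224357349289/1793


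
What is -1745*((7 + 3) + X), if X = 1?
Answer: -19195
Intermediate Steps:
-1745*((7 + 3) + X) = -1745*((7 + 3) + 1) = -1745*(10 + 1) = -1745*11 = -19195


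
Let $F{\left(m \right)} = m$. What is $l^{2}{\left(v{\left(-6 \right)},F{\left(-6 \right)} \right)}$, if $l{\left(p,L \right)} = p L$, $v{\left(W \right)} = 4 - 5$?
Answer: $36$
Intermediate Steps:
$v{\left(W \right)} = -1$
$l{\left(p,L \right)} = L p$
$l^{2}{\left(v{\left(-6 \right)},F{\left(-6 \right)} \right)} = \left(\left(-6\right) \left(-1\right)\right)^{2} = 6^{2} = 36$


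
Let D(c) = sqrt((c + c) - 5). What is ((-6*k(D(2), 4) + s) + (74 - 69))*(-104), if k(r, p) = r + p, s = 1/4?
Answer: 1950 + 624*I ≈ 1950.0 + 624.0*I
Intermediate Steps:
s = 1/4 ≈ 0.25000
D(c) = sqrt(-5 + 2*c) (D(c) = sqrt(2*c - 5) = sqrt(-5 + 2*c))
k(r, p) = p + r
((-6*k(D(2), 4) + s) + (74 - 69))*(-104) = ((-6*(4 + sqrt(-5 + 2*2)) + 1/4) + (74 - 69))*(-104) = ((-6*(4 + sqrt(-5 + 4)) + 1/4) + 5)*(-104) = ((-6*(4 + sqrt(-1)) + 1/4) + 5)*(-104) = ((-6*(4 + I) + 1/4) + 5)*(-104) = (((-24 - 6*I) + 1/4) + 5)*(-104) = ((-95/4 - 6*I) + 5)*(-104) = (-75/4 - 6*I)*(-104) = 1950 + 624*I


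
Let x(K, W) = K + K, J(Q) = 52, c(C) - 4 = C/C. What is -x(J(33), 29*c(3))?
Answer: -104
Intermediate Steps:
c(C) = 5 (c(C) = 4 + C/C = 4 + 1 = 5)
x(K, W) = 2*K
-x(J(33), 29*c(3)) = -2*52 = -1*104 = -104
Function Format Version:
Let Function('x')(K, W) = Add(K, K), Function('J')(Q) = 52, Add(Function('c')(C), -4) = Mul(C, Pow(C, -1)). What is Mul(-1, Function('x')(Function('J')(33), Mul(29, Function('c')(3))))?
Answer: -104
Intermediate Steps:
Function('c')(C) = 5 (Function('c')(C) = Add(4, Mul(C, Pow(C, -1))) = Add(4, 1) = 5)
Function('x')(K, W) = Mul(2, K)
Mul(-1, Function('x')(Function('J')(33), Mul(29, Function('c')(3)))) = Mul(-1, Mul(2, 52)) = Mul(-1, 104) = -104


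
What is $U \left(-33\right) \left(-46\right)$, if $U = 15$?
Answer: $22770$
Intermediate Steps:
$U \left(-33\right) \left(-46\right) = 15 \left(-33\right) \left(-46\right) = \left(-495\right) \left(-46\right) = 22770$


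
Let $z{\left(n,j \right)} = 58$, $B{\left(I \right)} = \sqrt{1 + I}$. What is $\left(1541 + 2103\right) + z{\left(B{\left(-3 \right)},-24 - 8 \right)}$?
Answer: $3702$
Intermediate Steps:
$\left(1541 + 2103\right) + z{\left(B{\left(-3 \right)},-24 - 8 \right)} = \left(1541 + 2103\right) + 58 = 3644 + 58 = 3702$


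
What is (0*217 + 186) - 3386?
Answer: -3200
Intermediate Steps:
(0*217 + 186) - 3386 = (0 + 186) - 3386 = 186 - 3386 = -3200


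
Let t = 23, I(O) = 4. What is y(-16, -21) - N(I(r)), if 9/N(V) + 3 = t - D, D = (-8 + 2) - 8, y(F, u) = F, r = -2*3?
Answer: -553/34 ≈ -16.265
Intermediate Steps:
r = -6
D = -14 (D = -6 - 8 = -14)
N(V) = 9/34 (N(V) = 9/(-3 + (23 - 1*(-14))) = 9/(-3 + (23 + 14)) = 9/(-3 + 37) = 9/34)
y(-16, -21) - N(I(r)) = -16 - 1*9/34 = -16 - 9/34 = -553/34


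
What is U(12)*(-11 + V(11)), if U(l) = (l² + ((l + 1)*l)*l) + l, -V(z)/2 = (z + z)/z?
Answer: -30420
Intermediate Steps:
V(z) = -4 (V(z) = -2*(z + z)/z = -2*2*z/z = -2*2 = -4)
U(l) = l + l² + l²*(1 + l) (U(l) = (l² + ((1 + l)*l)*l) + l = (l² + (l*(1 + l))*l) + l = (l² + l²*(1 + l)) + l = l + l² + l²*(1 + l))
U(12)*(-11 + V(11)) = (12*(1 + 12² + 2*12))*(-11 - 4) = (12*(1 + 144 + 24))*(-15) = (12*169)*(-15) = 2028*(-15) = -30420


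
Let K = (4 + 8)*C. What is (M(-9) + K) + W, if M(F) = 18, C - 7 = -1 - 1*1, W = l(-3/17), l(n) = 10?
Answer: 88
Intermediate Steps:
W = 10
C = 5 (C = 7 + (-1 - 1*1) = 7 + (-1 - 1) = 7 - 2 = 5)
K = 60 (K = (4 + 8)*5 = 12*5 = 60)
(M(-9) + K) + W = (18 + 60) + 10 = 78 + 10 = 88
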